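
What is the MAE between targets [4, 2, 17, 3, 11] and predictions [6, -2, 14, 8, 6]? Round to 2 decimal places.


Absolute errors: [2, 4, 3, 5, 5]
Sum of absolute errors = 19
MAE = 19 / 5 = 3.80

3.80


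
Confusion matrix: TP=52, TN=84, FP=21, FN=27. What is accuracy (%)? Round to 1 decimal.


Accuracy = (TP + TN) / (TP + TN + FP + FN) * 100
= (52 + 84) / (52 + 84 + 21 + 27)
= 136 / 184
= 0.7391
= 73.9%

73.9


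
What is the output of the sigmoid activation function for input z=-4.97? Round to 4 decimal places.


sigmoid(z) = 1 / (1 + exp(-z))
exp(-(-4.97)) = exp(4.97) = 144.0269
1 + 144.0269 = 145.0269
1 / 145.0269 = 0.0069

0.0069


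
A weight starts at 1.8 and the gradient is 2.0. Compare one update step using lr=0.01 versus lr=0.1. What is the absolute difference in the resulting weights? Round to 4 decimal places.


With lr=0.01: w_new = 1.8 - 0.01 * 2.0 = 1.78
With lr=0.1: w_new = 1.8 - 0.1 * 2.0 = 1.6
Absolute difference = |1.78 - 1.6|
= 0.1800

0.1800


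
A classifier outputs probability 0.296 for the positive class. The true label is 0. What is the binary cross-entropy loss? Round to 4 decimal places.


For y=0: Loss = -log(1-p)
= -log(1 - 0.296)
= -log(0.704)
= -(-0.351)
= 0.3510

0.3510


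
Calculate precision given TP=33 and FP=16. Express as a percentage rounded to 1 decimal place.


Precision = TP / (TP + FP) * 100
= 33 / (33 + 16)
= 33 / 49
= 0.6735
= 67.3%

67.3


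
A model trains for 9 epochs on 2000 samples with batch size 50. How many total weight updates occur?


Iterations per epoch = 2000 / 50 = 40
Total updates = iterations_per_epoch * epochs
= 40 * 9
= 360

360


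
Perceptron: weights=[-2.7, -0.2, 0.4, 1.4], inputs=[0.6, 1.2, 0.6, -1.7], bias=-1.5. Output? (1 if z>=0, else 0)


z = w . x + b
= -2.7*0.6 + -0.2*1.2 + 0.4*0.6 + 1.4*-1.7 + -1.5
= -1.62 + -0.24 + 0.24 + -2.38 + -1.5
= -4.0 + -1.5
= -5.5
Since z = -5.5 < 0, output = 0

0


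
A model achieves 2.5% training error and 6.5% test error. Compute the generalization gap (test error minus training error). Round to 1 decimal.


Generalization gap = test_error - train_error
= 6.5 - 2.5
= 4.0%
A moderate gap.

4.0


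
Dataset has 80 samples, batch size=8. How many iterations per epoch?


Iterations per epoch = dataset_size / batch_size
= 80 / 8
= 10

10


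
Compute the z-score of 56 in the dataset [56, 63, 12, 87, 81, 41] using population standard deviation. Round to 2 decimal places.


Mean = (56 + 63 + 12 + 87 + 81 + 41) / 6 = 56.6667
Variance = sum((x_i - mean)^2) / n = 632.2222
Std = sqrt(632.2222) = 25.144
Z = (x - mean) / std
= (56 - 56.6667) / 25.144
= -0.6667 / 25.144
= -0.03

-0.03


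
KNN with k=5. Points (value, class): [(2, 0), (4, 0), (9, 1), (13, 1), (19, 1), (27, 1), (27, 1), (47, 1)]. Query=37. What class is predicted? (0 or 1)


Distances from query 37:
Point 27 (class 1): distance = 10
Point 27 (class 1): distance = 10
Point 47 (class 1): distance = 10
Point 19 (class 1): distance = 18
Point 13 (class 1): distance = 24
K=5 nearest neighbors: classes = [1, 1, 1, 1, 1]
Votes for class 1: 5 / 5
Majority vote => class 1

1


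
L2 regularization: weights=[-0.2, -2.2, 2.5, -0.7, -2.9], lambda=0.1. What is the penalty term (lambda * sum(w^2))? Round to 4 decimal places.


Squaring each weight:
(-0.2)^2 = 0.04
(-2.2)^2 = 4.84
2.5^2 = 6.25
(-0.7)^2 = 0.49
(-2.9)^2 = 8.41
Sum of squares = 20.03
Penalty = 0.1 * 20.03 = 2.0030

2.0030


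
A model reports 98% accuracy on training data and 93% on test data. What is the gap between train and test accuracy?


Gap = train_accuracy - test_accuracy
= 98 - 93
= 5%
This moderate gap may indicate mild overfitting.

5


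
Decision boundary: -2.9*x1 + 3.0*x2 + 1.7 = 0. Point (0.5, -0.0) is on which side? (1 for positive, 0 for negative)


Compute -2.9 * 0.5 + 3.0 * -0.0 + 1.7
= -1.45 + -0.0 + 1.7
= 0.25
Since 0.25 >= 0, the point is on the positive side.

1


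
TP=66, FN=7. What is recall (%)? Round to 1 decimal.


Recall = TP / (TP + FN) * 100
= 66 / (66 + 7)
= 66 / 73
= 0.9041
= 90.4%

90.4


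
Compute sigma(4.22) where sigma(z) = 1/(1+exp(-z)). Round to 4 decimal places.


sigmoid(z) = 1 / (1 + exp(-z))
exp(-(4.22)) = exp(-4.22) = 0.0147
1 + 0.0147 = 1.0147
1 / 1.0147 = 0.9855

0.9855


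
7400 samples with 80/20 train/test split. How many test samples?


Train samples = 7400 * 80% = 5920
Test samples = 7400 - 5920
= 1480

1480


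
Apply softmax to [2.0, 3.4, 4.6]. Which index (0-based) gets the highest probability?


Softmax is a monotonic transformation, so it preserves the argmax.
We need to find the index of the maximum logit.
Index 0: 2.0
Index 1: 3.4
Index 2: 4.6
Maximum logit = 4.6 at index 2

2


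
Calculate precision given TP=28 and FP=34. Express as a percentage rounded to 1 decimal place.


Precision = TP / (TP + FP) * 100
= 28 / (28 + 34)
= 28 / 62
= 0.4516
= 45.2%

45.2


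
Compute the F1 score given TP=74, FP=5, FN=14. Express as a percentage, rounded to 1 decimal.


Precision = TP / (TP + FP) = 74 / 79 = 0.9367
Recall = TP / (TP + FN) = 74 / 88 = 0.8409
F1 = 2 * P * R / (P + R)
= 2 * 0.9367 * 0.8409 / (0.9367 + 0.8409)
= 1.5754 / 1.7776
= 0.8862
As percentage: 88.6%

88.6


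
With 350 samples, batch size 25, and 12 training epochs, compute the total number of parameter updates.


Iterations per epoch = 350 / 25 = 14
Total updates = iterations_per_epoch * epochs
= 14 * 12
= 168

168


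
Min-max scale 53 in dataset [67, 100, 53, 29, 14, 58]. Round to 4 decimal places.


Min = 14, Max = 100
Range = 100 - 14 = 86
Scaled = (x - min) / (max - min)
= (53 - 14) / 86
= 39 / 86
= 0.4535

0.4535


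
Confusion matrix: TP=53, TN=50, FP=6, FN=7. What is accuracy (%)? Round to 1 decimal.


Accuracy = (TP + TN) / (TP + TN + FP + FN) * 100
= (53 + 50) / (53 + 50 + 6 + 7)
= 103 / 116
= 0.8879
= 88.8%

88.8


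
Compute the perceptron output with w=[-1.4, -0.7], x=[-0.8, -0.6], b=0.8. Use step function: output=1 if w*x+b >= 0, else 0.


z = w . x + b
= -1.4*-0.8 + -0.7*-0.6 + 0.8
= 1.12 + 0.42 + 0.8
= 1.54 + 0.8
= 2.34
Since z = 2.34 >= 0, output = 1

1


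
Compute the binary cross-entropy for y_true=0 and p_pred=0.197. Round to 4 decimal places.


For y=0: Loss = -log(1-p)
= -log(1 - 0.197)
= -log(0.803)
= -(-0.2194)
= 0.2194

0.2194


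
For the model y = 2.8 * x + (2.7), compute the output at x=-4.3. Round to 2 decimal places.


y = 2.8 * -4.3 + (2.7)
= -12.04 + (2.7)
= -9.34

-9.34


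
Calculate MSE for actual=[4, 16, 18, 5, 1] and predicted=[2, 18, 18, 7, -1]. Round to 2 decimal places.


Differences: [2, -2, 0, -2, 2]
Squared errors: [4, 4, 0, 4, 4]
Sum of squared errors = 16
MSE = 16 / 5 = 3.20

3.20


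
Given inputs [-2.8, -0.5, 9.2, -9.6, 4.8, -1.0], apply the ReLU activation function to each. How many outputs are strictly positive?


ReLU(x) = max(0, x) for each element:
ReLU(-2.8) = 0
ReLU(-0.5) = 0
ReLU(9.2) = 9.2
ReLU(-9.6) = 0
ReLU(4.8) = 4.8
ReLU(-1.0) = 0
Active neurons (>0): 2

2


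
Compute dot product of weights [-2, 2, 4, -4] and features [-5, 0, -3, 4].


Element-wise products:
-2 * -5 = 10
2 * 0 = 0
4 * -3 = -12
-4 * 4 = -16
Sum = 10 + 0 + -12 + -16
= -18

-18


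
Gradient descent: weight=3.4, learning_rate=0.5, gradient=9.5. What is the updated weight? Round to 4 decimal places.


w_new = w_old - lr * gradient
= 3.4 - 0.5 * 9.5
= 3.4 - (4.75)
= -1.3500

-1.3500


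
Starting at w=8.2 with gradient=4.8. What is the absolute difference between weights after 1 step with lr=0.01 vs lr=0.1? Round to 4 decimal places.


With lr=0.01: w_new = 8.2 - 0.01 * 4.8 = 8.152
With lr=0.1: w_new = 8.2 - 0.1 * 4.8 = 7.72
Absolute difference = |8.152 - 7.72|
= 0.4320

0.4320


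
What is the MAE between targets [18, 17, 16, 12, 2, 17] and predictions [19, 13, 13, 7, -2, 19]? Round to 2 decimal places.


Absolute errors: [1, 4, 3, 5, 4, 2]
Sum of absolute errors = 19
MAE = 19 / 6 = 3.17

3.17


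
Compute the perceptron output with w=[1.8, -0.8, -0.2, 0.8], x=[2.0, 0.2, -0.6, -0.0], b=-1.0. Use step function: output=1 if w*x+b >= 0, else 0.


z = w . x + b
= 1.8*2.0 + -0.8*0.2 + -0.2*-0.6 + 0.8*-0.0 + -1.0
= 3.6 + -0.16 + 0.12 + -0.0 + -1.0
= 3.56 + -1.0
= 2.56
Since z = 2.56 >= 0, output = 1

1


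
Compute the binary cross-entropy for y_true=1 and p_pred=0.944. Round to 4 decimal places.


For y=1: Loss = -log(p)
= -log(0.944)
= -(-0.0576)
= 0.0576

0.0576


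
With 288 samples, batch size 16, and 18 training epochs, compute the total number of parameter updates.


Iterations per epoch = 288 / 16 = 18
Total updates = iterations_per_epoch * epochs
= 18 * 18
= 324

324


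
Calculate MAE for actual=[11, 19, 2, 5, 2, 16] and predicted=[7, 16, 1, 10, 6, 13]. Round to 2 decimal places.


Absolute errors: [4, 3, 1, 5, 4, 3]
Sum of absolute errors = 20
MAE = 20 / 6 = 3.33

3.33


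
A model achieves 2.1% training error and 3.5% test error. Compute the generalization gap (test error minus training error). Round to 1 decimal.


Generalization gap = test_error - train_error
= 3.5 - 2.1
= 1.4%
A small gap suggests good generalization.

1.4


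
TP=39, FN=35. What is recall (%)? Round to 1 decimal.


Recall = TP / (TP + FN) * 100
= 39 / (39 + 35)
= 39 / 74
= 0.527
= 52.7%

52.7


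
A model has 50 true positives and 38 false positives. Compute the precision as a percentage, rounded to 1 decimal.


Precision = TP / (TP + FP) * 100
= 50 / (50 + 38)
= 50 / 88
= 0.5682
= 56.8%

56.8


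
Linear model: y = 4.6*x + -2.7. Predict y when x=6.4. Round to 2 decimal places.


y = 4.6 * 6.4 + (-2.7)
= 29.44 + (-2.7)
= 26.74

26.74


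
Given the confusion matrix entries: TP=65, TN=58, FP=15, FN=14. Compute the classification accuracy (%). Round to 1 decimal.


Accuracy = (TP + TN) / (TP + TN + FP + FN) * 100
= (65 + 58) / (65 + 58 + 15 + 14)
= 123 / 152
= 0.8092
= 80.9%

80.9


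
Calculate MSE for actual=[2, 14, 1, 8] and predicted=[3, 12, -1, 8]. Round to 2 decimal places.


Differences: [-1, 2, 2, 0]
Squared errors: [1, 4, 4, 0]
Sum of squared errors = 9
MSE = 9 / 4 = 2.25

2.25


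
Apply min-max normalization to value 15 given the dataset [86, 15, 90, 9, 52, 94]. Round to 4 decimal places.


Min = 9, Max = 94
Range = 94 - 9 = 85
Scaled = (x - min) / (max - min)
= (15 - 9) / 85
= 6 / 85
= 0.0706

0.0706


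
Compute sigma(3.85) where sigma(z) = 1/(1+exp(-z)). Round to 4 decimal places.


sigmoid(z) = 1 / (1 + exp(-z))
exp(-(3.85)) = exp(-3.85) = 0.0213
1 + 0.0213 = 1.0213
1 / 1.0213 = 0.9792

0.9792


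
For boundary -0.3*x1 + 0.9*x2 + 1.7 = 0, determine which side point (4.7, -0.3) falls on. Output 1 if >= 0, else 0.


Compute -0.3 * 4.7 + 0.9 * -0.3 + 1.7
= -1.41 + -0.27 + 1.7
= 0.02
Since 0.02 >= 0, the point is on the positive side.

1


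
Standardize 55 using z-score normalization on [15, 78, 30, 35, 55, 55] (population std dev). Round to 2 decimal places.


Mean = (15 + 78 + 30 + 35 + 55 + 55) / 6 = 44.6667
Variance = sum((x_i - mean)^2) / n = 418.8889
Std = sqrt(418.8889) = 20.4668
Z = (x - mean) / std
= (55 - 44.6667) / 20.4668
= 10.3333 / 20.4668
= 0.50

0.50


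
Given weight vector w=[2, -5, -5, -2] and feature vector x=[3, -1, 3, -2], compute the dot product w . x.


Element-wise products:
2 * 3 = 6
-5 * -1 = 5
-5 * 3 = -15
-2 * -2 = 4
Sum = 6 + 5 + -15 + 4
= 0

0


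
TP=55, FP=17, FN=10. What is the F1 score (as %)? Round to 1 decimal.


Precision = TP / (TP + FP) = 55 / 72 = 0.7639
Recall = TP / (TP + FN) = 55 / 65 = 0.8462
F1 = 2 * P * R / (P + R)
= 2 * 0.7639 * 0.8462 / (0.7639 + 0.8462)
= 1.2927 / 1.61
= 0.8029
As percentage: 80.3%

80.3


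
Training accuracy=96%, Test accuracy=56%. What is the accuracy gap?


Gap = train_accuracy - test_accuracy
= 96 - 56
= 40%
This large gap strongly indicates overfitting.

40


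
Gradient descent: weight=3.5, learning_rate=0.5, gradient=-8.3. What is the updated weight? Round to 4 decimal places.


w_new = w_old - lr * gradient
= 3.5 - 0.5 * -8.3
= 3.5 - (-4.15)
= 7.6500

7.6500


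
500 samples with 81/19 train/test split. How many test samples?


Train samples = 500 * 81% = 405
Test samples = 500 - 405
= 95

95


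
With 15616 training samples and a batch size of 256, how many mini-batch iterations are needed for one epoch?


Iterations per epoch = dataset_size / batch_size
= 15616 / 256
= 61

61


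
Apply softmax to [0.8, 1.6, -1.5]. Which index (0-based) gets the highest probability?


Softmax is a monotonic transformation, so it preserves the argmax.
We need to find the index of the maximum logit.
Index 0: 0.8
Index 1: 1.6
Index 2: -1.5
Maximum logit = 1.6 at index 1

1


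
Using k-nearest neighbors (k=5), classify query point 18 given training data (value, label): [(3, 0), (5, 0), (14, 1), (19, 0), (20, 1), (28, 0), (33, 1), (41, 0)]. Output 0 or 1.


Distances from query 18:
Point 19 (class 0): distance = 1
Point 20 (class 1): distance = 2
Point 14 (class 1): distance = 4
Point 28 (class 0): distance = 10
Point 5 (class 0): distance = 13
K=5 nearest neighbors: classes = [0, 1, 1, 0, 0]
Votes for class 1: 2 / 5
Majority vote => class 0

0


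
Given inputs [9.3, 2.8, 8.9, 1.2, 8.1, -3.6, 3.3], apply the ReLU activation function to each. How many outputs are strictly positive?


ReLU(x) = max(0, x) for each element:
ReLU(9.3) = 9.3
ReLU(2.8) = 2.8
ReLU(8.9) = 8.9
ReLU(1.2) = 1.2
ReLU(8.1) = 8.1
ReLU(-3.6) = 0
ReLU(3.3) = 3.3
Active neurons (>0): 6

6


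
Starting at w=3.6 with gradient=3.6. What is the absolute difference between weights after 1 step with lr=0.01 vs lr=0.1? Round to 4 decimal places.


With lr=0.01: w_new = 3.6 - 0.01 * 3.6 = 3.564
With lr=0.1: w_new = 3.6 - 0.1 * 3.6 = 3.24
Absolute difference = |3.564 - 3.24|
= 0.3240

0.3240


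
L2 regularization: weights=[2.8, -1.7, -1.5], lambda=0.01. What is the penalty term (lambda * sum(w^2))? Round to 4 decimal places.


Squaring each weight:
2.8^2 = 7.84
(-1.7)^2 = 2.89
(-1.5)^2 = 2.25
Sum of squares = 12.98
Penalty = 0.01 * 12.98 = 0.1298

0.1298


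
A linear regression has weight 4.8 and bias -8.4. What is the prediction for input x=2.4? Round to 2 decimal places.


y = 4.8 * 2.4 + (-8.4)
= 11.52 + (-8.4)
= 3.12

3.12


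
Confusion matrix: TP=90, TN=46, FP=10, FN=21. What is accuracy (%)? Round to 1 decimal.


Accuracy = (TP + TN) / (TP + TN + FP + FN) * 100
= (90 + 46) / (90 + 46 + 10 + 21)
= 136 / 167
= 0.8144
= 81.4%

81.4


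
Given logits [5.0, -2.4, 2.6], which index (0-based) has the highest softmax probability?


Softmax is a monotonic transformation, so it preserves the argmax.
We need to find the index of the maximum logit.
Index 0: 5.0
Index 1: -2.4
Index 2: 2.6
Maximum logit = 5.0 at index 0

0


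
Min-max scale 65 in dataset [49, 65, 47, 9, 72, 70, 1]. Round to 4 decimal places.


Min = 1, Max = 72
Range = 72 - 1 = 71
Scaled = (x - min) / (max - min)
= (65 - 1) / 71
= 64 / 71
= 0.9014

0.9014


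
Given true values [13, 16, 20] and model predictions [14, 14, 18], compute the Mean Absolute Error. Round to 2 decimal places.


Absolute errors: [1, 2, 2]
Sum of absolute errors = 5
MAE = 5 / 3 = 1.67

1.67


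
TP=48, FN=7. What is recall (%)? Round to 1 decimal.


Recall = TP / (TP + FN) * 100
= 48 / (48 + 7)
= 48 / 55
= 0.8727
= 87.3%

87.3


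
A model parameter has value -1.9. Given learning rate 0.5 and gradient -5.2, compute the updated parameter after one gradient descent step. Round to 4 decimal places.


w_new = w_old - lr * gradient
= -1.9 - 0.5 * -5.2
= -1.9 - (-2.6)
= 0.7000

0.7000


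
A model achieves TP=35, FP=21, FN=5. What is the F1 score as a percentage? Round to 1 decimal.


Precision = TP / (TP + FP) = 35 / 56 = 0.625
Recall = TP / (TP + FN) = 35 / 40 = 0.875
F1 = 2 * P * R / (P + R)
= 2 * 0.625 * 0.875 / (0.625 + 0.875)
= 1.0938 / 1.5
= 0.7292
As percentage: 72.9%

72.9


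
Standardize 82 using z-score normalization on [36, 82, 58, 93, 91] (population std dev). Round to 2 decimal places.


Mean = (36 + 82 + 58 + 93 + 91) / 5 = 72.0
Variance = sum((x_i - mean)^2) / n = 478.8
Std = sqrt(478.8) = 21.8815
Z = (x - mean) / std
= (82 - 72.0) / 21.8815
= 10.0 / 21.8815
= 0.46

0.46


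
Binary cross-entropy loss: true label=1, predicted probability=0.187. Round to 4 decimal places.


For y=1: Loss = -log(p)
= -log(0.187)
= -(-1.6766)
= 1.6766

1.6766


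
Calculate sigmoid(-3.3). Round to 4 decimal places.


sigmoid(z) = 1 / (1 + exp(-z))
exp(-(-3.3)) = exp(3.3) = 27.1126
1 + 27.1126 = 28.1126
1 / 28.1126 = 0.0356

0.0356


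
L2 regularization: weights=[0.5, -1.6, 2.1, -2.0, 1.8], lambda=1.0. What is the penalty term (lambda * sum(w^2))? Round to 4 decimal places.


Squaring each weight:
0.5^2 = 0.25
(-1.6)^2 = 2.56
2.1^2 = 4.41
(-2.0)^2 = 4.0
1.8^2 = 3.24
Sum of squares = 14.46
Penalty = 1.0 * 14.46 = 14.4600

14.4600


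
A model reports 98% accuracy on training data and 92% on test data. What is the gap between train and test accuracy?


Gap = train_accuracy - test_accuracy
= 98 - 92
= 6%
This moderate gap may indicate mild overfitting.

6


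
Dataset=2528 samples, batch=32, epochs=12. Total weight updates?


Iterations per epoch = 2528 / 32 = 79
Total updates = iterations_per_epoch * epochs
= 79 * 12
= 948

948


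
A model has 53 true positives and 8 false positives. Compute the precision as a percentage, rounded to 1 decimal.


Precision = TP / (TP + FP) * 100
= 53 / (53 + 8)
= 53 / 61
= 0.8689
= 86.9%

86.9


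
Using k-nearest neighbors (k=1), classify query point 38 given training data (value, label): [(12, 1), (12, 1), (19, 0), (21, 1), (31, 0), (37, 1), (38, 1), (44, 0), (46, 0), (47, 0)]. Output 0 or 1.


Distances from query 38:
Point 38 (class 1): distance = 0
K=1 nearest neighbors: classes = [1]
Votes for class 1: 1 / 1
Majority vote => class 1

1


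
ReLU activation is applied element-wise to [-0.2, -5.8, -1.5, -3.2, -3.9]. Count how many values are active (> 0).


ReLU(x) = max(0, x) for each element:
ReLU(-0.2) = 0
ReLU(-5.8) = 0
ReLU(-1.5) = 0
ReLU(-3.2) = 0
ReLU(-3.9) = 0
Active neurons (>0): 0

0


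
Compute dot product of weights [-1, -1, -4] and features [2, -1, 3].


Element-wise products:
-1 * 2 = -2
-1 * -1 = 1
-4 * 3 = -12
Sum = -2 + 1 + -12
= -13

-13


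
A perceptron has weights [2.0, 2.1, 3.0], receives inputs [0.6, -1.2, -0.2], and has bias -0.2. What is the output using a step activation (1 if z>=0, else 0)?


z = w . x + b
= 2.0*0.6 + 2.1*-1.2 + 3.0*-0.2 + -0.2
= 1.2 + -2.52 + -0.6 + -0.2
= -1.92 + -0.2
= -2.12
Since z = -2.12 < 0, output = 0

0


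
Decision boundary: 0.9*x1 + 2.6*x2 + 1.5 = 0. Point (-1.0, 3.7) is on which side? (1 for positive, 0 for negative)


Compute 0.9 * -1.0 + 2.6 * 3.7 + 1.5
= -0.9 + 9.62 + 1.5
= 10.22
Since 10.22 >= 0, the point is on the positive side.

1


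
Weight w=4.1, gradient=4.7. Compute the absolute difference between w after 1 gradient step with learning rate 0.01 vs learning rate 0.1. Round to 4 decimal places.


With lr=0.01: w_new = 4.1 - 0.01 * 4.7 = 4.053
With lr=0.1: w_new = 4.1 - 0.1 * 4.7 = 3.63
Absolute difference = |4.053 - 3.63|
= 0.4230

0.4230


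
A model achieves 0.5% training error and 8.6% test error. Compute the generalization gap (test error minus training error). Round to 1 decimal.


Generalization gap = test_error - train_error
= 8.6 - 0.5
= 8.1%
A moderate gap.

8.1


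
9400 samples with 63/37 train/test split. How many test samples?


Train samples = 9400 * 63% = 5922
Test samples = 9400 - 5922
= 3478

3478


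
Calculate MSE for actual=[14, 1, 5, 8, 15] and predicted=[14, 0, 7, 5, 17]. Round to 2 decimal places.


Differences: [0, 1, -2, 3, -2]
Squared errors: [0, 1, 4, 9, 4]
Sum of squared errors = 18
MSE = 18 / 5 = 3.60

3.60


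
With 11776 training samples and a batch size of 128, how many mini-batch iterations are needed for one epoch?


Iterations per epoch = dataset_size / batch_size
= 11776 / 128
= 92

92


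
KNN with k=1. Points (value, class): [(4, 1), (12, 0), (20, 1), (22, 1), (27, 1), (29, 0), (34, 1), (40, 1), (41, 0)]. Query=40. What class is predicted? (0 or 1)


Distances from query 40:
Point 40 (class 1): distance = 0
K=1 nearest neighbors: classes = [1]
Votes for class 1: 1 / 1
Majority vote => class 1

1


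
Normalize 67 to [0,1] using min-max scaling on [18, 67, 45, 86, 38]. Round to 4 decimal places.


Min = 18, Max = 86
Range = 86 - 18 = 68
Scaled = (x - min) / (max - min)
= (67 - 18) / 68
= 49 / 68
= 0.7206

0.7206


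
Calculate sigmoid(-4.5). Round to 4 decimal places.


sigmoid(z) = 1 / (1 + exp(-z))
exp(-(-4.5)) = exp(4.5) = 90.0171
1 + 90.0171 = 91.0171
1 / 91.0171 = 0.0110

0.0110


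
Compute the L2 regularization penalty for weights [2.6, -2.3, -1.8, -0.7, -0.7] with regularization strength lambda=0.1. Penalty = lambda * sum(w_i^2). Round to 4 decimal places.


Squaring each weight:
2.6^2 = 6.76
(-2.3)^2 = 5.29
(-1.8)^2 = 3.24
(-0.7)^2 = 0.49
(-0.7)^2 = 0.49
Sum of squares = 16.27
Penalty = 0.1 * 16.27 = 1.6270

1.6270


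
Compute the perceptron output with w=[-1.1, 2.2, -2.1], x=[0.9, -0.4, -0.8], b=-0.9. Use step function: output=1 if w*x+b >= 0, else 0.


z = w . x + b
= -1.1*0.9 + 2.2*-0.4 + -2.1*-0.8 + -0.9
= -0.99 + -0.88 + 1.68 + -0.9
= -0.19 + -0.9
= -1.09
Since z = -1.09 < 0, output = 0

0


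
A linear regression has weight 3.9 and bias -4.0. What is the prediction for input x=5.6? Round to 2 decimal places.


y = 3.9 * 5.6 + (-4.0)
= 21.84 + (-4.0)
= 17.84

17.84


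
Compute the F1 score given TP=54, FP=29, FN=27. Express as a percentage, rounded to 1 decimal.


Precision = TP / (TP + FP) = 54 / 83 = 0.6506
Recall = TP / (TP + FN) = 54 / 81 = 0.6667
F1 = 2 * P * R / (P + R)
= 2 * 0.6506 * 0.6667 / (0.6506 + 0.6667)
= 0.8675 / 1.3173
= 0.6585
As percentage: 65.9%

65.9


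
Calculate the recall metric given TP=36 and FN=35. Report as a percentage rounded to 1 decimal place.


Recall = TP / (TP + FN) * 100
= 36 / (36 + 35)
= 36 / 71
= 0.507
= 50.7%

50.7


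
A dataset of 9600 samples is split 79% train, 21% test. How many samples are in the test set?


Train samples = 9600 * 79% = 7584
Test samples = 9600 - 7584
= 2016

2016


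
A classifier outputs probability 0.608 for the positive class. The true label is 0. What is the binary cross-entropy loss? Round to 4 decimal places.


For y=0: Loss = -log(1-p)
= -log(1 - 0.608)
= -log(0.392)
= -(-0.9365)
= 0.9365

0.9365


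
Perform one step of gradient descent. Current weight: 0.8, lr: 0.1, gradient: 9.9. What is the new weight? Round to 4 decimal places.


w_new = w_old - lr * gradient
= 0.8 - 0.1 * 9.9
= 0.8 - (0.99)
= -0.1900

-0.1900


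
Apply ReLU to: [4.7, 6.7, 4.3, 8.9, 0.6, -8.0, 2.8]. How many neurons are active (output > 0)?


ReLU(x) = max(0, x) for each element:
ReLU(4.7) = 4.7
ReLU(6.7) = 6.7
ReLU(4.3) = 4.3
ReLU(8.9) = 8.9
ReLU(0.6) = 0.6
ReLU(-8.0) = 0
ReLU(2.8) = 2.8
Active neurons (>0): 6

6


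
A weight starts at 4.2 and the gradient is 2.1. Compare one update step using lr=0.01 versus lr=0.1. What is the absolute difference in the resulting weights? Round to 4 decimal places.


With lr=0.01: w_new = 4.2 - 0.01 * 2.1 = 4.179
With lr=0.1: w_new = 4.2 - 0.1 * 2.1 = 3.99
Absolute difference = |4.179 - 3.99|
= 0.1890

0.1890


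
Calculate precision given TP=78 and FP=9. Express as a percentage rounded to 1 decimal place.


Precision = TP / (TP + FP) * 100
= 78 / (78 + 9)
= 78 / 87
= 0.8966
= 89.7%

89.7


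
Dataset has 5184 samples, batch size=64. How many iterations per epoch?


Iterations per epoch = dataset_size / batch_size
= 5184 / 64
= 81

81


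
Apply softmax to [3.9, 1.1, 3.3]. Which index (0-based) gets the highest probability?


Softmax is a monotonic transformation, so it preserves the argmax.
We need to find the index of the maximum logit.
Index 0: 3.9
Index 1: 1.1
Index 2: 3.3
Maximum logit = 3.9 at index 0

0


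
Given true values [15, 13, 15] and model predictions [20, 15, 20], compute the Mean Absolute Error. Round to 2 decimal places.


Absolute errors: [5, 2, 5]
Sum of absolute errors = 12
MAE = 12 / 3 = 4.00

4.00


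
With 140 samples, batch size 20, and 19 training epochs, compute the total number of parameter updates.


Iterations per epoch = 140 / 20 = 7
Total updates = iterations_per_epoch * epochs
= 7 * 19
= 133

133


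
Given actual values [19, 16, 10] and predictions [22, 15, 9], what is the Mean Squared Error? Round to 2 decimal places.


Differences: [-3, 1, 1]
Squared errors: [9, 1, 1]
Sum of squared errors = 11
MSE = 11 / 3 = 3.67

3.67


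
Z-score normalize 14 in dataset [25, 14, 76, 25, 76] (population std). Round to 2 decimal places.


Mean = (25 + 14 + 76 + 25 + 76) / 5 = 43.2
Variance = sum((x_i - mean)^2) / n = 733.36
Std = sqrt(733.36) = 27.0806
Z = (x - mean) / std
= (14 - 43.2) / 27.0806
= -29.2 / 27.0806
= -1.08

-1.08


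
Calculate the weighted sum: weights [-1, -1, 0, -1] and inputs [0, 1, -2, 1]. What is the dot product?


Element-wise products:
-1 * 0 = 0
-1 * 1 = -1
0 * -2 = 0
-1 * 1 = -1
Sum = 0 + -1 + 0 + -1
= -2

-2


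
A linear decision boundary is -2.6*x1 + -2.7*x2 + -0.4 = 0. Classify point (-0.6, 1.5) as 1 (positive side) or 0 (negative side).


Compute -2.6 * -0.6 + -2.7 * 1.5 + -0.4
= 1.56 + -4.05 + -0.4
= -2.89
Since -2.89 < 0, the point is on the negative side.

0


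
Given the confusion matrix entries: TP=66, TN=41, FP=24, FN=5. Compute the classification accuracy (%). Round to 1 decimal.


Accuracy = (TP + TN) / (TP + TN + FP + FN) * 100
= (66 + 41) / (66 + 41 + 24 + 5)
= 107 / 136
= 0.7868
= 78.7%

78.7


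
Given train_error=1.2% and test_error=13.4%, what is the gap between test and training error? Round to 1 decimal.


Generalization gap = test_error - train_error
= 13.4 - 1.2
= 12.2%
A large gap suggests overfitting.

12.2


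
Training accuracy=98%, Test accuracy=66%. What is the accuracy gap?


Gap = train_accuracy - test_accuracy
= 98 - 66
= 32%
This large gap strongly indicates overfitting.

32


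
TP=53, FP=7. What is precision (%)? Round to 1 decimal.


Precision = TP / (TP + FP) * 100
= 53 / (53 + 7)
= 53 / 60
= 0.8833
= 88.3%

88.3


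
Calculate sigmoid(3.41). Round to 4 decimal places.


sigmoid(z) = 1 / (1 + exp(-z))
exp(-(3.41)) = exp(-3.41) = 0.033
1 + 0.033 = 1.033
1 / 1.033 = 0.9680

0.9680


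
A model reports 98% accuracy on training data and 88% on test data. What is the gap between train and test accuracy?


Gap = train_accuracy - test_accuracy
= 98 - 88
= 10%
This moderate gap may indicate mild overfitting.

10


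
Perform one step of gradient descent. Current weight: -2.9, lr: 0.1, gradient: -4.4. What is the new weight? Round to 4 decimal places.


w_new = w_old - lr * gradient
= -2.9 - 0.1 * -4.4
= -2.9 - (-0.44)
= -2.4600

-2.4600


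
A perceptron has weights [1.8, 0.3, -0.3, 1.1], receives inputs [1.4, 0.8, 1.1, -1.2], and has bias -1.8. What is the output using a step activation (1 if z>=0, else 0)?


z = w . x + b
= 1.8*1.4 + 0.3*0.8 + -0.3*1.1 + 1.1*-1.2 + -1.8
= 2.52 + 0.24 + -0.33 + -1.32 + -1.8
= 1.11 + -1.8
= -0.69
Since z = -0.69 < 0, output = 0

0


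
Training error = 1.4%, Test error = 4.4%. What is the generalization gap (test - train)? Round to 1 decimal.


Generalization gap = test_error - train_error
= 4.4 - 1.4
= 3.0%
A moderate gap.

3.0


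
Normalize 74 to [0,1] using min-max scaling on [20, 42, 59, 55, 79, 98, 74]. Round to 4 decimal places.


Min = 20, Max = 98
Range = 98 - 20 = 78
Scaled = (x - min) / (max - min)
= (74 - 20) / 78
= 54 / 78
= 0.6923

0.6923


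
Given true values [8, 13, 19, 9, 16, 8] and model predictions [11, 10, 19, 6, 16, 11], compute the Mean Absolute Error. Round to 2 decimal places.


Absolute errors: [3, 3, 0, 3, 0, 3]
Sum of absolute errors = 12
MAE = 12 / 6 = 2.00

2.00


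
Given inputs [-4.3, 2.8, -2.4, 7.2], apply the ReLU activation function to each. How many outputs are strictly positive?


ReLU(x) = max(0, x) for each element:
ReLU(-4.3) = 0
ReLU(2.8) = 2.8
ReLU(-2.4) = 0
ReLU(7.2) = 7.2
Active neurons (>0): 2

2


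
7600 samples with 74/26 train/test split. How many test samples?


Train samples = 7600 * 74% = 5624
Test samples = 7600 - 5624
= 1976

1976


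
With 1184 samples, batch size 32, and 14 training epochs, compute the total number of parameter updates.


Iterations per epoch = 1184 / 32 = 37
Total updates = iterations_per_epoch * epochs
= 37 * 14
= 518

518


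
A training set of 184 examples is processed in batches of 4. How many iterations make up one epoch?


Iterations per epoch = dataset_size / batch_size
= 184 / 4
= 46

46


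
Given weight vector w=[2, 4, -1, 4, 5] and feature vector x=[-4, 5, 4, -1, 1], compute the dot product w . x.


Element-wise products:
2 * -4 = -8
4 * 5 = 20
-1 * 4 = -4
4 * -1 = -4
5 * 1 = 5
Sum = -8 + 20 + -4 + -4 + 5
= 9

9


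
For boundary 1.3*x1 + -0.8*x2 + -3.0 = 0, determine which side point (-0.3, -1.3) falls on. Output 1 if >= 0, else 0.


Compute 1.3 * -0.3 + -0.8 * -1.3 + -3.0
= -0.39 + 1.04 + -3.0
= -2.35
Since -2.35 < 0, the point is on the negative side.

0


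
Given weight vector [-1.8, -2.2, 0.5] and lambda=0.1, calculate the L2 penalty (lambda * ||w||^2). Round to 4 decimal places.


Squaring each weight:
(-1.8)^2 = 3.24
(-2.2)^2 = 4.84
0.5^2 = 0.25
Sum of squares = 8.33
Penalty = 0.1 * 8.33 = 0.8330

0.8330


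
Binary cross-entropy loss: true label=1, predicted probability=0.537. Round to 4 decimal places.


For y=1: Loss = -log(p)
= -log(0.537)
= -(-0.6218)
= 0.6218

0.6218


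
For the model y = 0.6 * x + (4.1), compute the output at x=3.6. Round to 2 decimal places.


y = 0.6 * 3.6 + (4.1)
= 2.16 + (4.1)
= 6.26

6.26


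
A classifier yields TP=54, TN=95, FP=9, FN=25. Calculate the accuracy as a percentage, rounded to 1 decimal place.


Accuracy = (TP + TN) / (TP + TN + FP + FN) * 100
= (54 + 95) / (54 + 95 + 9 + 25)
= 149 / 183
= 0.8142
= 81.4%

81.4


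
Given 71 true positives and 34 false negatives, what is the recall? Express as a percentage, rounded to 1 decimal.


Recall = TP / (TP + FN) * 100
= 71 / (71 + 34)
= 71 / 105
= 0.6762
= 67.6%

67.6


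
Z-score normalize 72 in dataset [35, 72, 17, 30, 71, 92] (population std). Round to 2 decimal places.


Mean = (35 + 72 + 17 + 30 + 71 + 92) / 6 = 52.8333
Variance = sum((x_i - mean)^2) / n = 725.8056
Std = sqrt(725.8056) = 26.9408
Z = (x - mean) / std
= (72 - 52.8333) / 26.9408
= 19.1667 / 26.9408
= 0.71

0.71


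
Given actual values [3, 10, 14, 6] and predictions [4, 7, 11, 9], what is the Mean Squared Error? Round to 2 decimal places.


Differences: [-1, 3, 3, -3]
Squared errors: [1, 9, 9, 9]
Sum of squared errors = 28
MSE = 28 / 4 = 7.00

7.00


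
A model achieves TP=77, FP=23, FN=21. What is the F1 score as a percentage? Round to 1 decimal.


Precision = TP / (TP + FP) = 77 / 100 = 0.77
Recall = TP / (TP + FN) = 77 / 98 = 0.7857
F1 = 2 * P * R / (P + R)
= 2 * 0.77 * 0.7857 / (0.77 + 0.7857)
= 1.21 / 1.5557
= 0.7778
As percentage: 77.8%

77.8


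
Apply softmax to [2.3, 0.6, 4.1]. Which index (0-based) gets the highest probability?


Softmax is a monotonic transformation, so it preserves the argmax.
We need to find the index of the maximum logit.
Index 0: 2.3
Index 1: 0.6
Index 2: 4.1
Maximum logit = 4.1 at index 2

2


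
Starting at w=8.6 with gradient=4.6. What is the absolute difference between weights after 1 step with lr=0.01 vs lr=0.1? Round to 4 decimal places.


With lr=0.01: w_new = 8.6 - 0.01 * 4.6 = 8.554
With lr=0.1: w_new = 8.6 - 0.1 * 4.6 = 8.14
Absolute difference = |8.554 - 8.14|
= 0.4140

0.4140


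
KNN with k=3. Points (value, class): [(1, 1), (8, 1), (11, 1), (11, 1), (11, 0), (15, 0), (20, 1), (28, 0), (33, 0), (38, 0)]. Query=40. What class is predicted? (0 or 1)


Distances from query 40:
Point 38 (class 0): distance = 2
Point 33 (class 0): distance = 7
Point 28 (class 0): distance = 12
K=3 nearest neighbors: classes = [0, 0, 0]
Votes for class 1: 0 / 3
Majority vote => class 0

0


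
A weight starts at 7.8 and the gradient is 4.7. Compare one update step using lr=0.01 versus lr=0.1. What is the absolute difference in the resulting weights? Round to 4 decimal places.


With lr=0.01: w_new = 7.8 - 0.01 * 4.7 = 7.753
With lr=0.1: w_new = 7.8 - 0.1 * 4.7 = 7.33
Absolute difference = |7.753 - 7.33|
= 0.4230

0.4230


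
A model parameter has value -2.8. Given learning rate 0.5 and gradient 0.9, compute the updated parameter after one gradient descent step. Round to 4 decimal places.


w_new = w_old - lr * gradient
= -2.8 - 0.5 * 0.9
= -2.8 - (0.45)
= -3.2500

-3.2500


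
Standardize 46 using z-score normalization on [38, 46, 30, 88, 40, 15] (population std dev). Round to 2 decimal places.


Mean = (38 + 46 + 30 + 88 + 40 + 15) / 6 = 42.8333
Variance = sum((x_i - mean)^2) / n = 503.4722
Std = sqrt(503.4722) = 22.4382
Z = (x - mean) / std
= (46 - 42.8333) / 22.4382
= 3.1667 / 22.4382
= 0.14

0.14


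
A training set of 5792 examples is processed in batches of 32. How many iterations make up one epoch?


Iterations per epoch = dataset_size / batch_size
= 5792 / 32
= 181

181


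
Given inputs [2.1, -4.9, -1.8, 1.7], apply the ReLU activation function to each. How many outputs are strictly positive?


ReLU(x) = max(0, x) for each element:
ReLU(2.1) = 2.1
ReLU(-4.9) = 0
ReLU(-1.8) = 0
ReLU(1.7) = 1.7
Active neurons (>0): 2

2


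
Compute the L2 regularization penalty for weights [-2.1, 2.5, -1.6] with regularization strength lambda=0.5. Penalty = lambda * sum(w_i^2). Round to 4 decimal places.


Squaring each weight:
(-2.1)^2 = 4.41
2.5^2 = 6.25
(-1.6)^2 = 2.56
Sum of squares = 13.22
Penalty = 0.5 * 13.22 = 6.6100

6.6100


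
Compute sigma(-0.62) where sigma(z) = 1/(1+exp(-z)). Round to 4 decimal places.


sigmoid(z) = 1 / (1 + exp(-z))
exp(-(-0.62)) = exp(0.62) = 1.8589
1 + 1.8589 = 2.8589
1 / 2.8589 = 0.3498

0.3498


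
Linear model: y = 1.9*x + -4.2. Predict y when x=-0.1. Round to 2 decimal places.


y = 1.9 * -0.1 + (-4.2)
= -0.19 + (-4.2)
= -4.39

-4.39


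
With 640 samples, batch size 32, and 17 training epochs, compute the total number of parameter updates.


Iterations per epoch = 640 / 32 = 20
Total updates = iterations_per_epoch * epochs
= 20 * 17
= 340

340


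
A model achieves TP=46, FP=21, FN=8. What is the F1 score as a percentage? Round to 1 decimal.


Precision = TP / (TP + FP) = 46 / 67 = 0.6866
Recall = TP / (TP + FN) = 46 / 54 = 0.8519
F1 = 2 * P * R / (P + R)
= 2 * 0.6866 * 0.8519 / (0.6866 + 0.8519)
= 1.1697 / 1.5384
= 0.7603
As percentage: 76.0%

76.0


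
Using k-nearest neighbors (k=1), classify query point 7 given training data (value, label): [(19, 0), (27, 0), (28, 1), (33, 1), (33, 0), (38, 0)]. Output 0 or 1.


Distances from query 7:
Point 19 (class 0): distance = 12
K=1 nearest neighbors: classes = [0]
Votes for class 1: 0 / 1
Majority vote => class 0

0


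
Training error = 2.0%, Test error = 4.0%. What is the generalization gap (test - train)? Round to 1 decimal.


Generalization gap = test_error - train_error
= 4.0 - 2.0
= 2.0%
A moderate gap.

2.0


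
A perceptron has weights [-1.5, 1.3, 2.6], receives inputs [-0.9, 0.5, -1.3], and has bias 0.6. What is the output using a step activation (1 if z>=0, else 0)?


z = w . x + b
= -1.5*-0.9 + 1.3*0.5 + 2.6*-1.3 + 0.6
= 1.35 + 0.65 + -3.38 + 0.6
= -1.38 + 0.6
= -0.78
Since z = -0.78 < 0, output = 0

0


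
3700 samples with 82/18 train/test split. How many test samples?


Train samples = 3700 * 82% = 3034
Test samples = 3700 - 3034
= 666

666


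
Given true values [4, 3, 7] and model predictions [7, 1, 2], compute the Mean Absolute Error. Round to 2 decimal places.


Absolute errors: [3, 2, 5]
Sum of absolute errors = 10
MAE = 10 / 3 = 3.33

3.33


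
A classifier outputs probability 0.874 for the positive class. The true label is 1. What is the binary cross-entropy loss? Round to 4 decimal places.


For y=1: Loss = -log(p)
= -log(0.874)
= -(-0.1347)
= 0.1347

0.1347


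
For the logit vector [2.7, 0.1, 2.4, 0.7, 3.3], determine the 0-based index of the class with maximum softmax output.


Softmax is a monotonic transformation, so it preserves the argmax.
We need to find the index of the maximum logit.
Index 0: 2.7
Index 1: 0.1
Index 2: 2.4
Index 3: 0.7
Index 4: 3.3
Maximum logit = 3.3 at index 4

4


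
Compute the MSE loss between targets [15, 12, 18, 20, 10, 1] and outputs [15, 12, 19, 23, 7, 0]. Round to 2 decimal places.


Differences: [0, 0, -1, -3, 3, 1]
Squared errors: [0, 0, 1, 9, 9, 1]
Sum of squared errors = 20
MSE = 20 / 6 = 3.33

3.33


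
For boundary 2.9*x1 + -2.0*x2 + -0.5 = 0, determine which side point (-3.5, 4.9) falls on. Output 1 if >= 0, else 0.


Compute 2.9 * -3.5 + -2.0 * 4.9 + -0.5
= -10.15 + -9.8 + -0.5
= -20.45
Since -20.45 < 0, the point is on the negative side.

0


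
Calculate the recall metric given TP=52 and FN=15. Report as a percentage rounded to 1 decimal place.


Recall = TP / (TP + FN) * 100
= 52 / (52 + 15)
= 52 / 67
= 0.7761
= 77.6%

77.6


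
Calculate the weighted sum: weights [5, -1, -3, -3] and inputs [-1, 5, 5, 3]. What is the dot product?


Element-wise products:
5 * -1 = -5
-1 * 5 = -5
-3 * 5 = -15
-3 * 3 = -9
Sum = -5 + -5 + -15 + -9
= -34

-34


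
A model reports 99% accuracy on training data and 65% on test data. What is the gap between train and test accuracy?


Gap = train_accuracy - test_accuracy
= 99 - 65
= 34%
This large gap strongly indicates overfitting.

34


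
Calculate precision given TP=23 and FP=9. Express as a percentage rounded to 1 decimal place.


Precision = TP / (TP + FP) * 100
= 23 / (23 + 9)
= 23 / 32
= 0.7188
= 71.9%

71.9


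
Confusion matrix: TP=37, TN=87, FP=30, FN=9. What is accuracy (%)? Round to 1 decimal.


Accuracy = (TP + TN) / (TP + TN + FP + FN) * 100
= (37 + 87) / (37 + 87 + 30 + 9)
= 124 / 163
= 0.7607
= 76.1%

76.1


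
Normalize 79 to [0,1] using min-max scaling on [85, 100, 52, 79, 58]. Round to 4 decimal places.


Min = 52, Max = 100
Range = 100 - 52 = 48
Scaled = (x - min) / (max - min)
= (79 - 52) / 48
= 27 / 48
= 0.5625

0.5625


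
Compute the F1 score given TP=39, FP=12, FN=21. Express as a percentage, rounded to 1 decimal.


Precision = TP / (TP + FP) = 39 / 51 = 0.7647
Recall = TP / (TP + FN) = 39 / 60 = 0.65
F1 = 2 * P * R / (P + R)
= 2 * 0.7647 * 0.65 / (0.7647 + 0.65)
= 0.9941 / 1.4147
= 0.7027
As percentage: 70.3%

70.3


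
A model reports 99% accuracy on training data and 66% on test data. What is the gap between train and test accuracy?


Gap = train_accuracy - test_accuracy
= 99 - 66
= 33%
This large gap strongly indicates overfitting.

33


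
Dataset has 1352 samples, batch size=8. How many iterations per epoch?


Iterations per epoch = dataset_size / batch_size
= 1352 / 8
= 169

169


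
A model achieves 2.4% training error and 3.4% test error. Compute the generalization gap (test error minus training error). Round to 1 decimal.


Generalization gap = test_error - train_error
= 3.4 - 2.4
= 1.0%
A small gap suggests good generalization.

1.0


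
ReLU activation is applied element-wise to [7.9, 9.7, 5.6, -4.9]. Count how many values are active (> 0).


ReLU(x) = max(0, x) for each element:
ReLU(7.9) = 7.9
ReLU(9.7) = 9.7
ReLU(5.6) = 5.6
ReLU(-4.9) = 0
Active neurons (>0): 3

3


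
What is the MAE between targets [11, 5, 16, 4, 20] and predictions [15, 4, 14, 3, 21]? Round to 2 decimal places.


Absolute errors: [4, 1, 2, 1, 1]
Sum of absolute errors = 9
MAE = 9 / 5 = 1.80

1.80
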